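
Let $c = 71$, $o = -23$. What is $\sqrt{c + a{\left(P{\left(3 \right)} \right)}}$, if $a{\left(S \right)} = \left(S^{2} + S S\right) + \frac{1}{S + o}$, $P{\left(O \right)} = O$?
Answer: $\frac{\sqrt{8895}}{10} \approx 9.4313$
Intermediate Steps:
$a{\left(S \right)} = \frac{1}{-23 + S} + 2 S^{2}$ ($a{\left(S \right)} = \left(S^{2} + S S\right) + \frac{1}{S - 23} = \left(S^{2} + S^{2}\right) + \frac{1}{-23 + S} = 2 S^{2} + \frac{1}{-23 + S} = \frac{1}{-23 + S} + 2 S^{2}$)
$\sqrt{c + a{\left(P{\left(3 \right)} \right)}} = \sqrt{71 + \frac{1 - 46 \cdot 3^{2} + 2 \cdot 3^{3}}{-23 + 3}} = \sqrt{71 + \frac{1 - 414 + 2 \cdot 27}{-20}} = \sqrt{71 - \frac{1 - 414 + 54}{20}} = \sqrt{71 - - \frac{359}{20}} = \sqrt{71 + \frac{359}{20}} = \sqrt{\frac{1779}{20}} = \frac{\sqrt{8895}}{10}$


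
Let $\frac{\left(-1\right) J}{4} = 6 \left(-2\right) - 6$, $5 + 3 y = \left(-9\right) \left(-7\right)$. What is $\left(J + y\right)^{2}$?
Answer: $\frac{75076}{9} \approx 8341.8$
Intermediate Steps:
$y = \frac{58}{3}$ ($y = - \frac{5}{3} + \frac{\left(-9\right) \left(-7\right)}{3} = - \frac{5}{3} + \frac{1}{3} \cdot 63 = - \frac{5}{3} + 21 = \frac{58}{3} \approx 19.333$)
$J = 72$ ($J = - 4 \left(6 \left(-2\right) - 6\right) = - 4 \left(-12 - 6\right) = \left(-4\right) \left(-18\right) = 72$)
$\left(J + y\right)^{2} = \left(72 + \frac{58}{3}\right)^{2} = \left(\frac{274}{3}\right)^{2} = \frac{75076}{9}$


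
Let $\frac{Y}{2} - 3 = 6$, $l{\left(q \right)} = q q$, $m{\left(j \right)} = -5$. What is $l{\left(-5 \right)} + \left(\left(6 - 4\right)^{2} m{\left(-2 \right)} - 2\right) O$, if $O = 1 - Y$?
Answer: $399$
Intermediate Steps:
$l{\left(q \right)} = q^{2}$
$Y = 18$ ($Y = 6 + 2 \cdot 6 = 6 + 12 = 18$)
$O = -17$ ($O = 1 - 18 = -17$)
$l{\left(-5 \right)} + \left(\left(6 - 4\right)^{2} m{\left(-2 \right)} - 2\right) O = \left(-5\right)^{2} + \left(\left(6 - 4\right)^{2} \left(-5\right) - 2\right) \left(-17\right) = 25 + \left(2^{2} \left(-5\right) - 2\right) \left(-17\right) = 25 + \left(4 \left(-5\right) - 2\right) \left(-17\right) = 25 + \left(-20 - 2\right) \left(-17\right) = 25 - -374 = 25 + 374 = 399$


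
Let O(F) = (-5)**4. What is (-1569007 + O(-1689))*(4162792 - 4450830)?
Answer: 451753614516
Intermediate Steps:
O(F) = 625
(-1569007 + O(-1689))*(4162792 - 4450830) = (-1569007 + 625)*(4162792 - 4450830) = -1568382*(-288038) = 451753614516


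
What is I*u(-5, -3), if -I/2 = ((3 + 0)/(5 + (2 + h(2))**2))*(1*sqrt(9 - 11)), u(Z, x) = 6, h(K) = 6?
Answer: -12*I*sqrt(2)/23 ≈ -0.73785*I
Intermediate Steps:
I = -2*I*sqrt(2)/23 (I = -2*(3 + 0)/(5 + (2 + 6)**2)*1*sqrt(9 - 11) = -2*3/(5 + 8**2)*1*sqrt(-2) = -2*3/(5 + 64)*1*(I*sqrt(2)) = -2*3/69*I*sqrt(2) = -2*3*(1/69)*I*sqrt(2) = -2*I*sqrt(2)/23 ≈ -0.12298*I)
I*u(-5, -3) = -2*I*sqrt(2)/23*6 = -12*I*sqrt(2)/23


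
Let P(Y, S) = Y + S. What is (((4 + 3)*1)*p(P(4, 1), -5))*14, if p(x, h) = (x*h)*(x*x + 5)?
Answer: -73500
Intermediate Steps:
P(Y, S) = S + Y
p(x, h) = h*x*(5 + x²) (p(x, h) = (h*x)*(x² + 5) = (h*x)*(5 + x²) = h*x*(5 + x²))
(((4 + 3)*1)*p(P(4, 1), -5))*14 = (((4 + 3)*1)*(-5*(1 + 4)*(5 + (1 + 4)²)))*14 = ((7*1)*(-5*5*(5 + 5²)))*14 = (7*(-5*5*(5 + 25)))*14 = (7*(-5*5*30))*14 = (7*(-750))*14 = -5250*14 = -73500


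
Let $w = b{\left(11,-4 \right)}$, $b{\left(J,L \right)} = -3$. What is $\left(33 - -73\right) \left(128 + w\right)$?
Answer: $13250$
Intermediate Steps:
$w = -3$
$\left(33 - -73\right) \left(128 + w\right) = \left(33 - -73\right) \left(128 - 3\right) = \left(33 + 73\right) 125 = 106 \cdot 125 = 13250$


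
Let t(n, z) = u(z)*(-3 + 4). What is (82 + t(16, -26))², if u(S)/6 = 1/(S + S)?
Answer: 4532641/676 ≈ 6705.1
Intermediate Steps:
u(S) = 3/S (u(S) = 6/(S + S) = 6/((2*S)) = 6*(1/(2*S)) = 3/S)
t(n, z) = 3/z (t(n, z) = (3/z)*(-3 + 4) = (3/z)*1 = 3/z)
(82 + t(16, -26))² = (82 + 3/(-26))² = (82 + 3*(-1/26))² = (82 - 3/26)² = (2129/26)² = 4532641/676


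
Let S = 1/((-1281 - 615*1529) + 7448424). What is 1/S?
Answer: 6506808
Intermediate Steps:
S = 1/6506808 (S = 1/((-1281 - 940335) + 7448424) = 1/(-941616 + 7448424) = 1/6506808 ≈ 1.5369e-7)
1/S = 1/(1/6506808) = 6506808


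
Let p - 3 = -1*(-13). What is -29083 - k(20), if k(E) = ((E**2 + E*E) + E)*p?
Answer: -42203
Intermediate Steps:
p = 16 (p = 3 - 1*(-13) = 3 + 13 = 16)
k(E) = 16*E + 32*E**2 (k(E) = ((E**2 + E*E) + E)*16 = ((E**2 + E**2) + E)*16 = (2*E**2 + E)*16 = (E + 2*E**2)*16 = 16*E + 32*E**2)
-29083 - k(20) = -29083 - 16*20*(1 + 2*20) = -29083 - 16*20*(1 + 40) = -29083 - 16*20*41 = -29083 - 1*13120 = -29083 - 13120 = -42203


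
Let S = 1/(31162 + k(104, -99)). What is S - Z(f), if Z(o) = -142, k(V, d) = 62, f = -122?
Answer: 4433809/31224 ≈ 142.00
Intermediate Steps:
S = 1/31224 (S = 1/(31162 + 62) = 1/31224 ≈ 3.2027e-5)
S - Z(f) = 1/31224 - 1*(-142) = 1/31224 + 142 = 4433809/31224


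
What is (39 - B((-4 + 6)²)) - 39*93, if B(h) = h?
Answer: -3592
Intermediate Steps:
(39 - B((-4 + 6)²)) - 39*93 = (39 - (-4 + 6)²) - 39*93 = (39 - 1*2²) - 3627 = (39 - 1*4) - 3627 = (39 - 4) - 3627 = 35 - 3627 = -3592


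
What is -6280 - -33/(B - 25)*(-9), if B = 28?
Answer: -6379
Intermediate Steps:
-6280 - -33/(B - 25)*(-9) = -6280 - -33/(28 - 25)*(-9) = -6280 - -33/3*(-9) = -6280 - (⅓)*(-33)*(-9) = -6280 - (-11)*(-9) = -6280 - 1*99 = -6280 - 99 = -6379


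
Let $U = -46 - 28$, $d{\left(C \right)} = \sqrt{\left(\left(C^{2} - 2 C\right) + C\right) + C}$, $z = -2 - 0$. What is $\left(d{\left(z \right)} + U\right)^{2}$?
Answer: $5184$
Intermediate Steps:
$z = -2$ ($z = -2 + 0 = -2$)
$d{\left(C \right)} = \sqrt{C^{2}}$ ($d{\left(C \right)} = \sqrt{\left(C^{2} - C\right) + C} = \sqrt{C^{2}}$)
$U = -74$ ($U = -46 - 28 = -74$)
$\left(d{\left(z \right)} + U\right)^{2} = \left(\sqrt{\left(-2\right)^{2}} - 74\right)^{2} = \left(\sqrt{4} - 74\right)^{2} = \left(2 - 74\right)^{2} = \left(-72\right)^{2} = 5184$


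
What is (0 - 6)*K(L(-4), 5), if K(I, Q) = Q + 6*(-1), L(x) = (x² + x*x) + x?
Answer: 6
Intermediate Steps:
L(x) = x + 2*x² (L(x) = (x² + x²) + x = 2*x² + x = x + 2*x²)
K(I, Q) = -6 + Q (K(I, Q) = Q - 6 = -6 + Q)
(0 - 6)*K(L(-4), 5) = (0 - 6)*(-6 + 5) = -6*(-1) = 6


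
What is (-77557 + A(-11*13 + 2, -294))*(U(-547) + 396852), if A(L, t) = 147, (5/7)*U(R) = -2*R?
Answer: -30838874476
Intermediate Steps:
U(R) = -14*R/5 (U(R) = 7*(-2*R)/5 = -14*R/5)
(-77557 + A(-11*13 + 2, -294))*(U(-547) + 396852) = (-77557 + 147)*(-14/5*(-547) + 396852) = -77410*(7658/5 + 396852) = -77410*1991918/5 = -30838874476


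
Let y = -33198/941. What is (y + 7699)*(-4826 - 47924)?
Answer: -380409842750/941 ≈ -4.0426e+8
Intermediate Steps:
y = -33198/941 (y = -33198*1/941 = -33198/941 ≈ -35.279)
(y + 7699)*(-4826 - 47924) = (-33198/941 + 7699)*(-4826 - 47924) = (7211561/941)*(-52750) = -380409842750/941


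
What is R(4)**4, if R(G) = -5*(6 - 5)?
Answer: 625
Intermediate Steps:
R(G) = -5 (R(G) = -5*1 = -5)
R(4)**4 = (-5)**4 = 625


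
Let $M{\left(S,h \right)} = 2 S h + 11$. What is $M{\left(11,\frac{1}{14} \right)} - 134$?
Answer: $- \frac{850}{7} \approx -121.43$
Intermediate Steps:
$M{\left(S,h \right)} = 11 + 2 S h$ ($M{\left(S,h \right)} = 2 S h + 11 = 11 + 2 S h$)
$M{\left(11,\frac{1}{14} \right)} - 134 = \left(11 + 2 \cdot 11 \cdot \frac{1}{14}\right) - 134 = \left(11 + \frac{11}{7}\right) - 134 = \frac{88}{7} - 134 = - \frac{850}{7}$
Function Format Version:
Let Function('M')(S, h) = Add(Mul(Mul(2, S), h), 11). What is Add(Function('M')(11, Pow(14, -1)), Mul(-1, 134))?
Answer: Rational(-850, 7) ≈ -121.43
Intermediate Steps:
Function('M')(S, h) = Add(11, Mul(2, S, h)) (Function('M')(S, h) = Add(Mul(2, S, h), 11) = Add(11, Mul(2, S, h)))
Add(Function('M')(11, Pow(14, -1)), Mul(-1, 134)) = Add(Add(11, Mul(2, 11, Pow(14, -1))), Mul(-1, 134)) = Add(Add(11, Mul(2, 11, Rational(1, 14))), -134) = Add(Add(11, Rational(11, 7)), -134) = Add(Rational(88, 7), -134) = Rational(-850, 7)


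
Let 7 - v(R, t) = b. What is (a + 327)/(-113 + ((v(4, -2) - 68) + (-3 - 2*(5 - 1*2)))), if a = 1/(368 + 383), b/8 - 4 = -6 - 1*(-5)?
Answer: -245578/155457 ≈ -1.5797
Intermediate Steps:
b = 24 (b = 32 + 8*(-6 - 1*(-5)) = 32 + 8*(-6 + 5) = 32 + 8*(-1) = 32 - 8 = 24)
v(R, t) = -17 (v(R, t) = 7 - 1*24 = 7 - 24 = -17)
a = 1/751 ≈ 0.0013316
(a + 327)/(-113 + ((v(4, -2) - 68) + (-3 - 2*(5 - 1*2)))) = (1/751 + 327)/(-113 + ((-17 - 68) + (-3 - 2*(5 - 1*2)))) = 245578/(751*(-113 + (-85 + (-3 - 2*(5 - 2))))) = 245578/(751*(-113 + (-85 + (-3 - 2*3)))) = 245578/(751*(-113 + (-85 + (-3 - 6)))) = 245578/(751*(-113 + (-85 - 9))) = 245578/(751*(-113 - 94)) = (245578/751)/(-207) = (245578/751)*(-1/207) = -245578/155457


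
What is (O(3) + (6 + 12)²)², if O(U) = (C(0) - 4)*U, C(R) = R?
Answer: 97344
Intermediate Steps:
O(U) = -4*U (O(U) = (0 - 4)*U = -4*U)
(O(3) + (6 + 12)²)² = (-4*3 + (6 + 12)²)² = (-12 + 18²)² = (-12 + 324)² = 312² = 97344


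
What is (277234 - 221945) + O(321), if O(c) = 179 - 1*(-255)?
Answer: 55723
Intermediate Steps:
O(c) = 434 (O(c) = 179 + 255 = 434)
(277234 - 221945) + O(321) = (277234 - 221945) + 434 = 55289 + 434 = 55723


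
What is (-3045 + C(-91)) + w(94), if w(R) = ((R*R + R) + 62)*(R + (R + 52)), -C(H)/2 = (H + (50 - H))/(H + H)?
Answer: 196108235/91 ≈ 2.1550e+6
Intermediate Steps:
C(H) = -50/H (C(H) = -2*(H + (50 - H))/(H + H) = -100/(2*H) = -100*1/(2*H) = -50/H)
w(R) = (52 + 2*R)*(62 + R + R²) (w(R) = ((R² + R) + 62)*(R + (52 + R)) = ((R + R²) + 62)*(52 + 2*R) = (62 + R + R²)*(52 + 2*R) = (52 + 2*R)*(62 + R + R²))
(-3045 + C(-91)) + w(94) = (-3045 - 50/(-91)) + (3224 + 2*94³ + 54*94² + 176*94) = (-3045 - 50*(-1/91)) + (3224 + 2*830584 + 54*8836 + 16544) = (-3045 + 50/91) + (3224 + 1661168 + 477144 + 16544) = -277045/91 + 2158080 = 196108235/91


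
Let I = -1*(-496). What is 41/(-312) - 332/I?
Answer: -7745/9672 ≈ -0.80077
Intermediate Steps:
I = 496
41/(-312) - 332/I = 41/(-312) - 332/496 = 41*(-1/312) - 332*1/496 = -41/312 - 83/124 = -7745/9672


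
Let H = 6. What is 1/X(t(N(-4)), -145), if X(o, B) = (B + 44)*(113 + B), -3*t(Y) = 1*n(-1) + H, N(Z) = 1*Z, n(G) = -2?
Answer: 1/3232 ≈ 0.00030941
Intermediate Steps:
N(Z) = Z
t(Y) = -4/3 (t(Y) = -(1*(-2) + 6)/3 = -(-2 + 6)/3 = -⅓*4 = -4/3)
X(o, B) = (44 + B)*(113 + B)
1/X(t(N(-4)), -145) = 1/(4972 + (-145)² + 157*(-145)) = 1/(4972 + 21025 - 22765) = 1/3232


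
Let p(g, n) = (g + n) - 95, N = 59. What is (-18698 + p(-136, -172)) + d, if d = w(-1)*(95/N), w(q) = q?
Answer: -1127054/59 ≈ -19103.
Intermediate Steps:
p(g, n) = -95 + g + n
d = -95/59 ≈ -1.6102
(-18698 + p(-136, -172)) + d = (-18698 + (-95 - 136 - 172)) - 95/59 = (-18698 - 403) - 95/59 = -19101 - 95/59 = -1127054/59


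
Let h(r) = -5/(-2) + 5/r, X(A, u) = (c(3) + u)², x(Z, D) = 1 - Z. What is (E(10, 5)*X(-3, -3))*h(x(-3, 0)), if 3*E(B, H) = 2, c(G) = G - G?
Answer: 45/2 ≈ 22.500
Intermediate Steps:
c(G) = 0
E(B, H) = ⅔ (E(B, H) = (⅓)*2 = ⅔)
X(A, u) = u² (X(A, u) = (0 + u)² = u²)
h(r) = 5/2 + 5/r (h(r) = -5*(-½) + 5/r = 5/2 + 5/r)
(E(10, 5)*X(-3, -3))*h(x(-3, 0)) = ((⅔)*(-3)²)*(5/2 + 5/(1 - 1*(-3))) = ((⅔)*9)*(5/2 + 5/(1 + 3)) = 6*(5/2 + 5/4) = 6*(15/4) = 45/2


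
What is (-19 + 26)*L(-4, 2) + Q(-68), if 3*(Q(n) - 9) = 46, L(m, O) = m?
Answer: -11/3 ≈ -3.6667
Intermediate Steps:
Q(n) = 73/3 (Q(n) = 9 + (⅓)*46 = 9 + 46/3 = 73/3)
(-19 + 26)*L(-4, 2) + Q(-68) = (-19 + 26)*(-4) + 73/3 = 7*(-4) + 73/3 = -28 + 73/3 = -11/3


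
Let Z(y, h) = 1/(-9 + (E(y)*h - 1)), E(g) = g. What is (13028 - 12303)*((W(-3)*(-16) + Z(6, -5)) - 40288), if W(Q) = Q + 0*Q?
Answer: -233392145/8 ≈ -2.9174e+7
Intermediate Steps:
Z(y, h) = 1/(-10 + h*y) (Z(y, h) = 1/(-9 + (y*h - 1)) = 1/(-9 + (h*y - 1)) = 1/(-9 + (-1 + h*y)) = 1/(-10 + h*y))
W(Q) = Q (W(Q) = Q + 0 = Q)
(13028 - 12303)*((W(-3)*(-16) + Z(6, -5)) - 40288) = (13028 - 12303)*((-3*(-16) + 1/(-10 - 5*6)) - 40288) = 725*((48 + 1/(-10 - 30)) - 40288) = 725*((48 + 1/(-40)) - 40288) = 725*((48 - 1/40) - 40288) = 725*(1919/40 - 40288) = 725*(-1609601/40) = -233392145/8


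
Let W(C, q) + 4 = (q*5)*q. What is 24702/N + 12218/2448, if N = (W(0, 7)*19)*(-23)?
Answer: 26658535/5604696 ≈ 4.7565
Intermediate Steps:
W(C, q) = -4 + 5*q² (W(C, q) = -4 + (q*5)*q = -4 + (5*q)*q = -4 + 5*q²)
N = -105317 (N = ((-4 + 5*7²)*19)*(-23) = ((-4 + 5*49)*19)*(-23) = ((-4 + 245)*19)*(-23) = (241*19)*(-23) = 4579*(-23) = -105317)
24702/N + 12218/2448 = 24702/(-105317) + 12218/2448 = 24702*(-1/105317) + 12218*(1/2448) = -1074/4579 + 6109/1224 = 26658535/5604696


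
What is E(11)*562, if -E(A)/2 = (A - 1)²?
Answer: -112400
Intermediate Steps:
E(A) = -2*(-1 + A)² (E(A) = -2*(A - 1)² = -2*(-1 + A)²)
E(11)*562 = -2*(-1 + 11)²*562 = -2*10²*562 = -2*100*562 = -200*562 = -112400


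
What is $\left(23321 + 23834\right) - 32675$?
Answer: $14480$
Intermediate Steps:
$\left(23321 + 23834\right) - 32675 = 47155 - 32675 = 14480$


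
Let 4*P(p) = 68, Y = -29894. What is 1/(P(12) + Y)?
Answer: -1/29877 ≈ -3.3471e-5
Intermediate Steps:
P(p) = 17 (P(p) = (¼)*68 = 17)
1/(P(12) + Y) = 1/(17 - 29894) = 1/(-29877) = -1/29877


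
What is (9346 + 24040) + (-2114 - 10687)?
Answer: 20585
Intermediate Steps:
(9346 + 24040) + (-2114 - 10687) = 33386 - 12801 = 20585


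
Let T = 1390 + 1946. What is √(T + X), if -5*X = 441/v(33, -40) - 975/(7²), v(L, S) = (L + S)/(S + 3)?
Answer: 2*√880095/35 ≈ 53.608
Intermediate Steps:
v(L, S) = (L + S)/(3 + S)
T = 3336
X = -113244/245 (X = -(441/(((33 - 40)/(3 - 40))) - 975/(7²))/5 = -(441/((-7/(-37))) - 975/49)/5 = -(441/((-1/37*(-7))) - 975*1/49)/5 = -(441/(7/37) - 975/49)/5 = -(441*(37/7) - 975/49)/5 = -(2331 - 975/49)/5 = -⅕*113244/49 = -113244/245 ≈ -462.22)
√(T + X) = √(3336 - 113244/245) = √(704076/245) = 2*√880095/35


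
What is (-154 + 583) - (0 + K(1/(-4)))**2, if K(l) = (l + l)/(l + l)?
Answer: 428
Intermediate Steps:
K(l) = 1 (K(l) = (2*l)/((2*l)) = (2*l)*(1/(2*l)) = 1)
(-154 + 583) - (0 + K(1/(-4)))**2 = (-154 + 583) - (0 + 1)**2 = 429 - 1*1**2 = 429 - 1*1 = 429 - 1 = 428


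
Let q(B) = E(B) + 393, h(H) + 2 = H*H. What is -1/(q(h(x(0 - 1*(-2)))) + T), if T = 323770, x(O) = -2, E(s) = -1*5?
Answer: -1/324158 ≈ -3.0849e-6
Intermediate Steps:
E(s) = -5
h(H) = -2 + H² (h(H) = -2 + H*H = -2 + H²)
q(B) = 388 (q(B) = -5 + 393 = 388)
-1/(q(h(x(0 - 1*(-2)))) + T) = -1/(388 + 323770) = -1/324158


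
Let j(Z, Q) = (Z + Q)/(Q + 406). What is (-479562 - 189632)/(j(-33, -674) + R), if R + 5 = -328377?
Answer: 179343992/88005669 ≈ 2.0379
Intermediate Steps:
R = -328382 (R = -5 - 328377 = -328382)
j(Z, Q) = (Q + Z)/(406 + Q)
(-479562 - 189632)/(j(-33, -674) + R) = (-479562 - 189632)/((-674 - 33)/(406 - 674) - 328382) = -669194/(-707/(-268) - 328382) = -669194/(-1/268*(-707) - 328382) = -669194/(707/268 - 328382) = -669194/(-88005669/268) = -669194*(-268/88005669) = 179343992/88005669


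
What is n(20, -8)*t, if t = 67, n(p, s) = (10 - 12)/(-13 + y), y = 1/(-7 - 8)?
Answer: 1005/98 ≈ 10.255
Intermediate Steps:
y = -1/15 (y = 1/(-15) = -1/15 ≈ -0.066667)
n(p, s) = 15/98 (n(p, s) = (10 - 12)/(-13 - 1/15) = -2/(-196/15) = -2*(-15/196) = 15/98)
n(20, -8)*t = (15/98)*67 = 1005/98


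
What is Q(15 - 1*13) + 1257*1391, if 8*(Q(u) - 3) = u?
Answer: 6993961/4 ≈ 1.7485e+6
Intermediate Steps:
Q(u) = 3 + u/8
Q(15 - 1*13) + 1257*1391 = (3 + (15 - 1*13)/8) + 1257*1391 = (3 + (15 - 13)/8) + 1748487 = (3 + (1/8)*2) + 1748487 = (3 + 1/4) + 1748487 = 13/4 + 1748487 = 6993961/4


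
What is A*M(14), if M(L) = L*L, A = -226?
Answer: -44296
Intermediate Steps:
M(L) = L²
A*M(14) = -226*14² = -226*196 = -44296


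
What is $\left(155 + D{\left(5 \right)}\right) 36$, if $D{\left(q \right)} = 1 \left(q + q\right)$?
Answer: $5940$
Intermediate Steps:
$D{\left(q \right)} = 2 q$ ($D{\left(q \right)} = 1 \cdot 2 q = 2 q$)
$\left(155 + D{\left(5 \right)}\right) 36 = \left(155 + 2 \cdot 5\right) 36 = \left(155 + 10\right) 36 = 165 \cdot 36 = 5940$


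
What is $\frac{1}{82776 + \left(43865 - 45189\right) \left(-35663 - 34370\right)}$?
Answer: $\frac{1}{92806468} \approx 1.0775 \cdot 10^{-8}$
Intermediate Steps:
$\frac{1}{82776 + \left(43865 - 45189\right) \left(-35663 - 34370\right)} = \frac{1}{82776 - -92723692} = \frac{1}{82776 + 92723692} = \frac{1}{92806468}$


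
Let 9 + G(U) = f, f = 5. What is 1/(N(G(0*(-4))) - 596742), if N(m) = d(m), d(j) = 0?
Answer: -1/596742 ≈ -1.6758e-6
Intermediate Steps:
G(U) = -4 (G(U) = -9 + 5 = -4)
N(m) = 0
1/(N(G(0*(-4))) - 596742) = 1/(0 - 596742) = 1/(-596742) = -1/596742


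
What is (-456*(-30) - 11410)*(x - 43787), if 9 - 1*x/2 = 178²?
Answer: -243200990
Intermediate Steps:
x = -63350 (x = 18 - 2*178² = 18 - 2*31684 = 18 - 63368 = -63350)
(-456*(-30) - 11410)*(x - 43787) = (-456*(-30) - 11410)*(-63350 - 43787) = (13680 - 11410)*(-107137) = 2270*(-107137) = -243200990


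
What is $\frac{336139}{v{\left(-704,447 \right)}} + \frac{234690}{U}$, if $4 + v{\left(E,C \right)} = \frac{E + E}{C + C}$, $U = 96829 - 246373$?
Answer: $- \frac{234064467842}{3881913} \approx -60296.0$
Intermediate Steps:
$U = -149544$
$v{\left(E,C \right)} = -4 + \frac{E}{C}$ ($v{\left(E,C \right)} = -4 + \frac{E + E}{C + C} = -4 + \frac{2 E}{2 C} = -4 + 2 E \frac{1}{2 C} = -4 + \frac{E}{C}$)
$\frac{336139}{v{\left(-704,447 \right)}} + \frac{234690}{U} = \frac{336139}{-4 - \frac{704}{447}} + \frac{234690}{-149544} = \frac{336139}{-4 - \frac{704}{447}} + 234690 \left(- \frac{1}{149544}\right) = \frac{336139}{-4 - \frac{704}{447}} - \frac{39115}{24924} = \frac{336139}{- \frac{2492}{447}} - \frac{39115}{24924} = 336139 \left(- \frac{447}{2492}\right) - \frac{39115}{24924} = - \frac{150254133}{2492} - \frac{39115}{24924} = - \frac{234064467842}{3881913}$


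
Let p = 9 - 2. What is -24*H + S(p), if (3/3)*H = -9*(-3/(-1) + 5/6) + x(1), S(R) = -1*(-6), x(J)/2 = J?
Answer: 786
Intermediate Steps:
p = 7
x(J) = 2*J
S(R) = 6
H = -65/2 (H = -9*(-3/(-1) + 5/6) + 2*1 = -9*(-3*(-1) + 5*(⅙)) + 2 = -9*(3 + ⅚) + 2 = -9*23/6 + 2 = -69/2 + 2 = -65/2 ≈ -32.500)
-24*H + S(p) = -24*(-65/2) + 6 = 780 + 6 = 786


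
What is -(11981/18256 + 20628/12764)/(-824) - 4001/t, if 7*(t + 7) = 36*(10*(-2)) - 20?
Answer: 1344497420649335/37873605065856 ≈ 35.500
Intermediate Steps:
t = -789/7 (t = -7 + (36*(10*(-2)) - 20)/7 = -7 + (36*(-20) - 20)/7 = -7 + (-720 - 20)/7 = -7 + (1/7)*(-740) = -7 - 740/7 = -789/7 ≈ -112.71)
-(11981/18256 + 20628/12764)/(-824) - 4001/t = -(11981/18256 + 20628/12764)/(-824) - 4001/(-789/7) = -(11981*(1/18256) + 20628*(1/12764))*(-1/824) - 4001*(-7/789) = -(11981/18256 + 5157/3191)*(-1/824) + 28007/789 = -1*132377563/58254896*(-1/824) + 28007/789 = -132377563/58254896*(-1/824) + 28007/789 = 132377563/48002034304 + 28007/789 = 1344497420649335/37873605065856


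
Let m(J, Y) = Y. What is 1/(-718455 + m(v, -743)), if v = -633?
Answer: -1/719198 ≈ -1.3904e-6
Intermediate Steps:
1/(-718455 + m(v, -743)) = 1/(-718455 - 743) = 1/(-719198) = -1/719198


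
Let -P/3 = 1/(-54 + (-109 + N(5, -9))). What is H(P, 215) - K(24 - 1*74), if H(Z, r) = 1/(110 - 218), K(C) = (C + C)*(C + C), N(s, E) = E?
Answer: -1080001/108 ≈ -10000.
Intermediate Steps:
P = 3/172 (P = -3/(-54 + (-109 - 9)) = -3/(-54 - 118) = -3/(-172) = -3*(-1/172) = 3/172 ≈ 0.017442)
K(C) = 4*C**2 (K(C) = (2*C)*(2*C) = 4*C**2)
H(Z, r) = -1/108 (H(Z, r) = 1/(-108) = -1/108)
H(P, 215) - K(24 - 1*74) = -1/108 - 4*(24 - 1*74)**2 = -1/108 - 4*(24 - 74)**2 = -1/108 - 4*(-50)**2 = -1/108 - 4*2500 = -1/108 - 1*10000 = -1/108 - 10000 = -1080001/108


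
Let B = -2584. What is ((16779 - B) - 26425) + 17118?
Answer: 10056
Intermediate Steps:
((16779 - B) - 26425) + 17118 = ((16779 - 1*(-2584)) - 26425) + 17118 = ((16779 + 2584) - 26425) + 17118 = (19363 - 26425) + 17118 = -7062 + 17118 = 10056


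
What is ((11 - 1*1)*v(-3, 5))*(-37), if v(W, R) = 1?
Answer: -370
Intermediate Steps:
((11 - 1*1)*v(-3, 5))*(-37) = ((11 - 1*1)*1)*(-37) = ((11 - 1)*1)*(-37) = (10*1)*(-37) = 10*(-37) = -370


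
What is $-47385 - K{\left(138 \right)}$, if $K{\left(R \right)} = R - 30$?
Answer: $-47493$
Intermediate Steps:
$K{\left(R \right)} = -30 + R$ ($K{\left(R \right)} = R - 30 = -30 + R$)
$-47385 - K{\left(138 \right)} = -47385 - \left(-30 + 138\right) = -47385 - 108 = -47493$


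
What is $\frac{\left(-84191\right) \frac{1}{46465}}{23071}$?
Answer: $- \frac{84191}{1071994015} \approx -7.8537 \cdot 10^{-5}$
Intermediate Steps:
$\frac{\left(-84191\right) \frac{1}{46465}}{23071} = \left(-84191\right) \frac{1}{46465} \cdot \frac{1}{23071} = \left(- \frac{84191}{46465}\right) \frac{1}{23071} = - \frac{84191}{1071994015}$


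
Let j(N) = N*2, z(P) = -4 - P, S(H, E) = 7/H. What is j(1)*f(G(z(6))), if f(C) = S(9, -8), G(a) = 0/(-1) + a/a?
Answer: 14/9 ≈ 1.5556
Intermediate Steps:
j(N) = 2*N
G(a) = 1 (G(a) = 0*(-1) + 1 = 0 + 1 = 1)
f(C) = 7/9
j(1)*f(G(z(6))) = (2*1)*(7/9) = 2*(7/9) = 14/9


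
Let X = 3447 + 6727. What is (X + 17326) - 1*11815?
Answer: 15685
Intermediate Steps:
X = 10174
(X + 17326) - 1*11815 = (10174 + 17326) - 1*11815 = 27500 - 11815 = 15685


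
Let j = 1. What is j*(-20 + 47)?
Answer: 27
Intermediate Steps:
j*(-20 + 47) = 1*(-20 + 47) = 1*27 = 27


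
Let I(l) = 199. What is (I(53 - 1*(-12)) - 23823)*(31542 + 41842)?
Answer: -1733623616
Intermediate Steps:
(I(53 - 1*(-12)) - 23823)*(31542 + 41842) = (199 - 23823)*(31542 + 41842) = -23624*73384 = -1733623616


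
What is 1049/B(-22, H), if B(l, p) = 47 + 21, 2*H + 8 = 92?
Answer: 1049/68 ≈ 15.426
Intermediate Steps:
H = 42 (H = -4 + (½)*92 = -4 + 46 = 42)
B(l, p) = 68
1049/B(-22, H) = 1049/68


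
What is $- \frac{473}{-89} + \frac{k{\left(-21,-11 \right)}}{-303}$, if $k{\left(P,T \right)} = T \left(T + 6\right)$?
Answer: $\frac{138424}{26967} \approx 5.1331$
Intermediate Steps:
$k{\left(P,T \right)} = T \left(6 + T\right)$
$- \frac{473}{-89} + \frac{k{\left(-21,-11 \right)}}{-303} = - \frac{473}{-89} + \frac{\left(-11\right) \left(6 - 11\right)}{-303} = \left(-473\right) \left(- \frac{1}{89}\right) + \left(-11\right) \left(-5\right) \left(- \frac{1}{303}\right) = \frac{473}{89} + 55 \left(- \frac{1}{303}\right) = \frac{473}{89} - \frac{55}{303} = \frac{138424}{26967}$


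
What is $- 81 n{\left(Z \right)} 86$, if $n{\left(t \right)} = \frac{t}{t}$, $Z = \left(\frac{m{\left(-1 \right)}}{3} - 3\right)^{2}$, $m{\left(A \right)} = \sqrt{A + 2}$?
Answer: $-6966$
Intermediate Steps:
$m{\left(A \right)} = \sqrt{2 + A}$
$Z = \frac{64}{9}$ ($Z = \left(\frac{\sqrt{2 - 1}}{3} - 3\right)^{2} = \left(\sqrt{1} \cdot \frac{1}{3} - 3\right)^{2} = \left(1 \cdot \frac{1}{3} - 3\right)^{2} = \left(\frac{1}{3} - 3\right)^{2} = \left(- \frac{8}{3}\right)^{2} = \frac{64}{9} \approx 7.1111$)
$n{\left(t \right)} = 1$
$- 81 n{\left(Z \right)} 86 = \left(-81\right) 1 \cdot 86 = \left(-81\right) 86 = -6966$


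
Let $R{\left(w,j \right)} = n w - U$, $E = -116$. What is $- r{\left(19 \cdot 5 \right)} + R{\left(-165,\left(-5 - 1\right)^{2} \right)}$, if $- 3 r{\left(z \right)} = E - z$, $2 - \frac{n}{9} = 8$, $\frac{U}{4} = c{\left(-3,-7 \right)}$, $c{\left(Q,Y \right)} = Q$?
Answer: $\frac{26555}{3} \approx 8851.7$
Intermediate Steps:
$U = -12$ ($U = 4 \left(-3\right) = -12$)
$n = -54$ ($n = 18 - 72 = -54$)
$r{\left(z \right)} = \frac{116}{3} + \frac{z}{3}$ ($r{\left(z \right)} = - \frac{-116 - z}{3} = \frac{116}{3} + \frac{z}{3}$)
$R{\left(w,j \right)} = 12 - 54 w$ ($R{\left(w,j \right)} = - 54 w - -12 = - 54 w + 12 = 12 - 54 w$)
$- r{\left(19 \cdot 5 \right)} + R{\left(-165,\left(-5 - 1\right)^{2} \right)} = - (\frac{116}{3} + \frac{19 \cdot 5}{3}) + \left(12 - -8910\right) = - (\frac{116}{3} + \frac{1}{3} \cdot 95) + \left(12 + 8910\right) = - (\frac{116}{3} + \frac{95}{3}) + 8922 = \left(-1\right) \frac{211}{3} + 8922 = - \frac{211}{3} + 8922 = \frac{26555}{3}$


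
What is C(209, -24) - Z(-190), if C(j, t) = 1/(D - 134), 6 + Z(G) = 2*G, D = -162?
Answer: 114255/296 ≈ 386.00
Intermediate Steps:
Z(G) = -6 + 2*G
C(j, t) = -1/296 (C(j, t) = 1/(-162 - 134) = 1/(-296) = -1/296)
C(209, -24) - Z(-190) = -1/296 - (-6 + 2*(-190)) = -1/296 - (-6 - 380) = -1/296 - 1*(-386) = -1/296 + 386 = 114255/296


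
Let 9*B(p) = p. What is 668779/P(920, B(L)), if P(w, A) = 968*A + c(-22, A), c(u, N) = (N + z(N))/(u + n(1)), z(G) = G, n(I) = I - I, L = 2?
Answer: 7356569/2366 ≈ 3109.3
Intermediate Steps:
n(I) = 0
c(u, N) = 2*N/u (c(u, N) = (N + N)/(u + 0) = (2*N)/u = 2*N/u)
B(p) = p/9
P(w, A) = 10647*A/11 (P(w, A) = 968*A + 2*A/(-22) = 968*A + 2*A*(-1/22) = 968*A - A/11 = 10647*A/11)
668779/P(920, B(L)) = 668779/((10647*((⅑)*2)/11)) = 668779/(((10647/11)*(2/9))) = 668779/(2366/11) = 668779*(11/2366) = 7356569/2366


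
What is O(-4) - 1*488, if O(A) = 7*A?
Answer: -516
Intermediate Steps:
O(-4) - 1*488 = 7*(-4) - 1*488 = -28 - 488 = -516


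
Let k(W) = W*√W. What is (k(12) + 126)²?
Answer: 17604 + 6048*√3 ≈ 28079.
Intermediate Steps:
k(W) = W^(3/2)
(k(12) + 126)² = (12^(3/2) + 126)² = (24*√3 + 126)² = (126 + 24*√3)²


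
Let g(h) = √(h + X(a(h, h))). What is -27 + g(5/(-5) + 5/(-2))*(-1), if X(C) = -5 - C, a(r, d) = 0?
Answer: -27 - I*√34/2 ≈ -27.0 - 2.9155*I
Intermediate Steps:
g(h) = √(-5 + h) (g(h) = √(h + (-5 - 1*0)) = √(h + (-5 + 0)) = √(h - 5) = √(-5 + h))
-27 + g(5/(-5) + 5/(-2))*(-1) = -27 + √(-5 + (5/(-5) + 5/(-2)))*(-1) = -27 + √(-5 + (5*(-⅕) + 5*(-½)))*(-1) = -27 + √(-5 + (-1 - 5/2))*(-1) = -27 + √(-5 - 7/2)*(-1) = -27 + √(-17/2)*(-1) = -27 + (I*√34/2)*(-1) = -27 - I*√34/2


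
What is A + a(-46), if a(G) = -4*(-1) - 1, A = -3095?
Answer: -3092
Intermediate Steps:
a(G) = 3 (a(G) = 4 - 1 = 3)
A + a(-46) = -3095 + 3 = -3092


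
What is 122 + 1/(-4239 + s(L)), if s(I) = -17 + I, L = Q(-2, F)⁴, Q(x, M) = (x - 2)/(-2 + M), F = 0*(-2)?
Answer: 517279/4240 ≈ 122.00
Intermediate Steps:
F = 0
Q(x, M) = (-2 + x)/(-2 + M)
L = 16 (L = ((-2 - 2)/(-2 + 0))⁴ = (-4/(-2))⁴ = (-½*(-4))⁴ = 2⁴ = 16)
122 + 1/(-4239 + s(L)) = 122 + 1/(-4239 + (-17 + 16)) = 122 + 1/(-4239 - 1) = 122 + 1/(-4240) = 122 - 1/4240 = 517279/4240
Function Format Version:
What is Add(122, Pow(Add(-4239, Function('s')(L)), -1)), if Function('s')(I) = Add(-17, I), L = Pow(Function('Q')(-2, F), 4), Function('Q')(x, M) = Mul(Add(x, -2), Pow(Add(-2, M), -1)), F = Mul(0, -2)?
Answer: Rational(517279, 4240) ≈ 122.00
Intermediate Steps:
F = 0
Function('Q')(x, M) = Mul(Pow(Add(-2, M), -1), Add(-2, x)) (Function('Q')(x, M) = Mul(Add(-2, x), Pow(Add(-2, M), -1)) = Mul(Pow(Add(-2, M), -1), Add(-2, x)))
L = 16 (L = Pow(Mul(Pow(Add(-2, 0), -1), Add(-2, -2)), 4) = Pow(Mul(Pow(-2, -1), -4), 4) = Pow(Mul(Rational(-1, 2), -4), 4) = Pow(2, 4) = 16)
Add(122, Pow(Add(-4239, Function('s')(L)), -1)) = Add(122, Pow(Add(-4239, Add(-17, 16)), -1)) = Add(122, Pow(Add(-4239, -1), -1)) = Add(122, Pow(-4240, -1)) = Add(122, Rational(-1, 4240)) = Rational(517279, 4240)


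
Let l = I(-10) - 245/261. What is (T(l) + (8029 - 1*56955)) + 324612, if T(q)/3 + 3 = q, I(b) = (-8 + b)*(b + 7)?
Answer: 23997748/87 ≈ 2.7584e+5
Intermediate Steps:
I(b) = (-8 + b)*(7 + b)
l = 13849/261 (l = (-56 + (-10)² - 1*(-10)) - 245/261 = (-56 + 100 + 10) - 245*1/261 = 54 - 245/261 = 13849/261 ≈ 53.061)
T(q) = -9 + 3*q
(T(l) + (8029 - 1*56955)) + 324612 = ((-9 + 3*(13849/261)) + (8029 - 1*56955)) + 324612 = ((-9 + 13849/87) + (8029 - 56955)) + 324612 = (13066/87 - 48926) + 324612 = -4243496/87 + 324612 = 23997748/87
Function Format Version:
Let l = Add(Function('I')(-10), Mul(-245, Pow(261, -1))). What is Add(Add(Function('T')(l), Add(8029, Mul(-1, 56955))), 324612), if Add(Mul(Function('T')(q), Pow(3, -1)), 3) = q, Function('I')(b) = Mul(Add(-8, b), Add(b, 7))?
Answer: Rational(23997748, 87) ≈ 2.7584e+5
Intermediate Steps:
Function('I')(b) = Mul(Add(-8, b), Add(7, b))
l = Rational(13849, 261) (l = Add(Add(-56, Pow(-10, 2), Mul(-1, -10)), Mul(-245, Pow(261, -1))) = Add(Add(-56, 100, 10), Mul(-245, Rational(1, 261))) = Add(54, Rational(-245, 261)) = Rational(13849, 261) ≈ 53.061)
Function('T')(q) = Add(-9, Mul(3, q))
Add(Add(Function('T')(l), Add(8029, Mul(-1, 56955))), 324612) = Add(Add(Add(-9, Mul(3, Rational(13849, 261))), Add(8029, Mul(-1, 56955))), 324612) = Add(Add(Add(-9, Rational(13849, 87)), Add(8029, -56955)), 324612) = Add(Add(Rational(13066, 87), -48926), 324612) = Add(Rational(-4243496, 87), 324612) = Rational(23997748, 87)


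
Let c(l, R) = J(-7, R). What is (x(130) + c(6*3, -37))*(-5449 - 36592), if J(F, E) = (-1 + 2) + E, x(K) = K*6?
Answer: -31278504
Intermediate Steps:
x(K) = 6*K
J(F, E) = 1 + E
c(l, R) = 1 + R
(x(130) + c(6*3, -37))*(-5449 - 36592) = (6*130 + (1 - 37))*(-5449 - 36592) = (780 - 36)*(-42041) = 744*(-42041) = -31278504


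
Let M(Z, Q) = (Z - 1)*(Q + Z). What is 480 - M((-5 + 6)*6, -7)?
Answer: 485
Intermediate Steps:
M(Z, Q) = (-1 + Z)*(Q + Z)
480 - M((-5 + 6)*6, -7) = 480 - (((-5 + 6)*6)² - 1*(-7) - (-5 + 6)*6 - 7*(-5 + 6)*6) = 480 - ((1*6)² + 7 - 6 - 7*6) = 480 - (6² + 7 - 1*6 - 7*6) = 480 - (36 + 7 - 6 - 42) = 480 - 1*(-5) = 480 + 5 = 485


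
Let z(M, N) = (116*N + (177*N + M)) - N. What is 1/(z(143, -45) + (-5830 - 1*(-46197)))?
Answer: 1/27370 ≈ 3.6536e-5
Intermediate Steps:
z(M, N) = M + 292*N (z(M, N) = (116*N + (M + 177*N)) - N = (M + 293*N) - N = M + 292*N)
1/(z(143, -45) + (-5830 - 1*(-46197))) = 1/((143 + 292*(-45)) + (-5830 - 1*(-46197))) = 1/((143 - 13140) + (-5830 + 46197)) = 1/(-12997 + 40367) = 1/27370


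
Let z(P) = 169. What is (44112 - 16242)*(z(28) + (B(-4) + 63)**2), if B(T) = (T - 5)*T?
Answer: 277863900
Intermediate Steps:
B(T) = T*(-5 + T) (B(T) = (-5 + T)*T = T*(-5 + T))
(44112 - 16242)*(z(28) + (B(-4) + 63)**2) = (44112 - 16242)*(169 + (-4*(-5 - 4) + 63)**2) = 27870*(169 + (-4*(-9) + 63)**2) = 27870*(169 + (36 + 63)**2) = 27870*(169 + 99**2) = 27870*(169 + 9801) = 27870*9970 = 277863900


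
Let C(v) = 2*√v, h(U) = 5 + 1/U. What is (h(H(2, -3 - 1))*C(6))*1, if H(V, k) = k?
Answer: 19*√6/2 ≈ 23.270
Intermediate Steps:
(h(H(2, -3 - 1))*C(6))*1 = ((5 + 1/(-3 - 1))*(2*√6))*1 = ((5 + 1/(-4))*(2*√6))*1 = ((5 - ¼)*(2*√6))*1 = (19*(2*√6)/4)*1 = (19*√6/2)*1 = 19*√6/2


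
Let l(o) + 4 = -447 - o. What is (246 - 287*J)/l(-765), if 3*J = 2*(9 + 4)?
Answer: -3362/471 ≈ -7.1380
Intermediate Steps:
J = 26/3 (J = (2*(9 + 4))/3 = (2*13)/3 = (1/3)*26 = 26/3 ≈ 8.6667)
l(o) = -451 - o (l(o) = -4 + (-447 - o) = -451 - o)
(246 - 287*J)/l(-765) = (246 - 287*26/3)/(-451 - 1*(-765)) = (246 - 7462/3)/(-451 + 765) = -6724/3/314 = -6724/3*1/314 = -3362/471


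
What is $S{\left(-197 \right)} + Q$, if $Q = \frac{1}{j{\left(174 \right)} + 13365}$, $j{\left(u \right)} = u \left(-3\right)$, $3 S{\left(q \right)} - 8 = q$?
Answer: $- \frac{809108}{12843} \approx -63.0$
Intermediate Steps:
$S{\left(q \right)} = \frac{8}{3} + \frac{q}{3}$
$j{\left(u \right)} = - 3 u$
$Q = \frac{1}{12843}$ ($Q = \frac{1}{\left(-3\right) 174 + 13365} = \frac{1}{-522 + 13365} = \frac{1}{12843} \approx 7.7863 \cdot 10^{-5}$)
$S{\left(-197 \right)} + Q = \left(\frac{8}{3} + \frac{1}{3} \left(-197\right)\right) + \frac{1}{12843} = \left(\frac{8}{3} - \frac{197}{3}\right) + \frac{1}{12843} = -63 + \frac{1}{12843} = - \frac{809108}{12843}$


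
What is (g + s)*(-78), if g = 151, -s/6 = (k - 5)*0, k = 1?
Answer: -11778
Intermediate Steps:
s = 0 (s = -6*(1 - 5)*0 = -(-24)*0 = -6*0 = 0)
(g + s)*(-78) = (151 + 0)*(-78) = 151*(-78) = -11778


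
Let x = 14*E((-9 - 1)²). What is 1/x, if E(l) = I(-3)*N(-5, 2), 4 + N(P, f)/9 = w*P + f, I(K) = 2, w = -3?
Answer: 1/3276 ≈ 0.00030525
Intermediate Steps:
N(P, f) = -36 - 27*P + 9*f (N(P, f) = -36 + 9*(-3*P + f) = -36 + 9*(f - 3*P) = -36 + (-27*P + 9*f) = -36 - 27*P + 9*f)
E(l) = 234 (E(l) = 2*(-36 - 27*(-5) + 9*2) = 2*(-36 + 135 + 18) = 2*117 = 234)
x = 3276 (x = 14*234 = 3276)
1/x = 1/3276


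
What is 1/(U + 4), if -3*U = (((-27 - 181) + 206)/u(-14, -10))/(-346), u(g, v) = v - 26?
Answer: 18684/74737 ≈ 0.25000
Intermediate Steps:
u(g, v) = -26 + v
U = 1/18684 (U = -((-27 - 181) + 206)/(-26 - 10)/(3*(-346)) = -(-208 + 206)/(-36)*(-1)/(3*346) = -(-2*(-1/36))*(-1)/(3*346) = -(-1)/(54*346) = -⅓*(-1/6228) = 1/18684 ≈ 5.3522e-5)
1/(U + 4) = 1/(1/18684 + 4) = 1/(74737/18684) = 18684/74737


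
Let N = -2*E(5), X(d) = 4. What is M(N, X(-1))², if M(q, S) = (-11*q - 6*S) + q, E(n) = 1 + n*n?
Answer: 246016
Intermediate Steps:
E(n) = 1 + n²
N = -52 (N = -2*(1 + 5²) = -2*(1 + 25) = -2*26 = -52)
M(q, S) = -10*q - 6*S
M(N, X(-1))² = (-10*(-52) - 6*4)² = (520 - 24)² = 496² = 246016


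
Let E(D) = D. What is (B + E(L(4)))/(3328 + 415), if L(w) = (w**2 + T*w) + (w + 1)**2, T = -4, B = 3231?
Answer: 3256/3743 ≈ 0.86989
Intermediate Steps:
L(w) = w**2 + (1 + w)**2 - 4*w (L(w) = (w**2 - 4*w) + (w + 1)**2 = (w**2 - 4*w) + (1 + w)**2 = w**2 + (1 + w)**2 - 4*w)
(B + E(L(4)))/(3328 + 415) = (3231 + (1 - 2*4 + 2*4**2))/(3328 + 415) = (3231 + (1 - 8 + 2*16))/3743 = (3231 + (1 - 8 + 32))*(1/3743) = (3231 + 25)*(1/3743) = 3256*(1/3743) = 3256/3743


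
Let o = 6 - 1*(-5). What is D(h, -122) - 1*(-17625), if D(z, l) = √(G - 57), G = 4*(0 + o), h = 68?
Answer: 17625 + I*√13 ≈ 17625.0 + 3.6056*I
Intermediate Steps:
o = 11 (o = 6 + 5 = 11)
G = 44 (G = 4*(0 + 11) = 4*11 = 44)
D(z, l) = I*√13 (D(z, l) = √(44 - 57) = √(-13) = I*√13)
D(h, -122) - 1*(-17625) = I*√13 - 1*(-17625) = I*√13 + 17625 = 17625 + I*√13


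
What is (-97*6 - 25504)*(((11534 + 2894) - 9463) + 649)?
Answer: -146446804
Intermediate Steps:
(-97*6 - 25504)*(((11534 + 2894) - 9463) + 649) = (-582 - 25504)*((14428 - 9463) + 649) = -26086*(4965 + 649) = -26086*5614 = -146446804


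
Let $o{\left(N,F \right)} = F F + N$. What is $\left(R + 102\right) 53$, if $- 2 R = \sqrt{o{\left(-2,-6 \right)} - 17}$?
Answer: $5406 - \frac{53 \sqrt{17}}{2} \approx 5296.7$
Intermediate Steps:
$o{\left(N,F \right)} = N + F^{2}$ ($o{\left(N,F \right)} = F^{2} + N = N + F^{2}$)
$R = - \frac{\sqrt{17}}{2}$ ($R = - \frac{\sqrt{\left(-2 + \left(-6\right)^{2}\right) - 17}}{2} = - \frac{\sqrt{\left(-2 + 36\right) - 17}}{2} = - \frac{\sqrt{34 - 17}}{2} = - \frac{\sqrt{17}}{2} \approx -2.0616$)
$\left(R + 102\right) 53 = \left(- \frac{\sqrt{17}}{2} + 102\right) 53 = \left(102 - \frac{\sqrt{17}}{2}\right) 53 = 5406 - \frac{53 \sqrt{17}}{2}$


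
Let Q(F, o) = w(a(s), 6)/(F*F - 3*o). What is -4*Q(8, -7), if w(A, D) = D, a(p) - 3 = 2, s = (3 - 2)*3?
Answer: -24/85 ≈ -0.28235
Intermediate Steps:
s = 3 (s = 1*3 = 3)
a(p) = 5 (a(p) = 3 + 2 = 5)
Q(F, o) = 6/(F**2 - 3*o) (Q(F, o) = 6/(F*F - 3*o) = 6/(F**2 - 3*o))
-4*Q(8, -7) = -24/(8**2 - 3*(-7)) = -24/(64 + 21) = -24/85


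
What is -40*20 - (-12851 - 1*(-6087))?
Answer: 5964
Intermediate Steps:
-40*20 - (-12851 - 1*(-6087)) = -800 - (-12851 + 6087) = -800 - 1*(-6764) = -800 + 6764 = 5964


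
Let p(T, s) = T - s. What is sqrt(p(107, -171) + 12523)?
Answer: sqrt(12801) ≈ 113.14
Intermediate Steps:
sqrt(p(107, -171) + 12523) = sqrt((107 - 1*(-171)) + 12523) = sqrt((107 + 171) + 12523) = sqrt(278 + 12523) = sqrt(12801)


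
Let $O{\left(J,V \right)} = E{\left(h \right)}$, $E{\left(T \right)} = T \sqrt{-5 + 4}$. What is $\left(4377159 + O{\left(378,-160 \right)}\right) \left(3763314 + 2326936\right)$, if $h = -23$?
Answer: $26657992599750 - 140075750 i \approx 2.6658 \cdot 10^{13} - 1.4008 \cdot 10^{8} i$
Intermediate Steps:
$E{\left(T \right)} = i T$ ($E{\left(T \right)} = T \sqrt{-1} = T i = i T$)
$O{\left(J,V \right)} = - 23 i$ ($O{\left(J,V \right)} = i \left(-23\right) = - 23 i$)
$\left(4377159 + O{\left(378,-160 \right)}\right) \left(3763314 + 2326936\right) = \left(4377159 - 23 i\right) \left(3763314 + 2326936\right) = \left(4377159 - 23 i\right) 6090250 = 26657992599750 - 140075750 i$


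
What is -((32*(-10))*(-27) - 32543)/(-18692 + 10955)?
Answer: -23903/7737 ≈ -3.0894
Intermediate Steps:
-((32*(-10))*(-27) - 32543)/(-18692 + 10955) = -(-320*(-27) - 32543)/(-7737) = -(8640 - 32543)*(-1)/7737 = -(-23903)*(-1)/7737 = -1*23903/7737 = -23903/7737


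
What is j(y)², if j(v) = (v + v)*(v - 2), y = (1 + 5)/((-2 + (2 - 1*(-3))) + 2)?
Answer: 2304/625 ≈ 3.6864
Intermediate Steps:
y = 6/5 (y = 6/((-2 + (2 + 3)) + 2) = 6/((-2 + 5) + 2) = 6/(3 + 2) = 6/5 ≈ 1.2000)
j(v) = 2*v*(-2 + v) (j(v) = (2*v)*(-2 + v) = 2*v*(-2 + v))
j(y)² = (2*(6/5)*(-2 + 6/5))² = (2*(6/5)*(-⅘))² = (-48/25)² = 2304/625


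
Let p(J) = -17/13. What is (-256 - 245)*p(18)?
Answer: 8517/13 ≈ 655.15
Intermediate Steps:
p(J) = -17/13 (p(J) = -17*1/13 = -17/13)
(-256 - 245)*p(18) = (-256 - 245)*(-17/13) = -501*(-17/13) = 8517/13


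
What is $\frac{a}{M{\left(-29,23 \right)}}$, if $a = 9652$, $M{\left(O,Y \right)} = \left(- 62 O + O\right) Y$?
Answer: $\frac{9652}{40687} \approx 0.23723$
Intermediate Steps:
$M{\left(O,Y \right)} = - 61 O Y$
$\frac{a}{M{\left(-29,23 \right)}} = \frac{9652}{\left(-61\right) \left(-29\right) 23} = \frac{9652}{40687}$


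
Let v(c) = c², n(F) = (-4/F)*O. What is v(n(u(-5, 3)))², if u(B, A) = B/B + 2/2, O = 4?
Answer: 4096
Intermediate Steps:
u(B, A) = 2 (u(B, A) = 1 + 2*(½) = 1 + 1 = 2)
n(F) = -16/F (n(F) = -4/F*4 = -16/F)
v(n(u(-5, 3)))² = ((-16/2)²)² = ((-16*½)²)² = ((-8)²)² = 64² = 4096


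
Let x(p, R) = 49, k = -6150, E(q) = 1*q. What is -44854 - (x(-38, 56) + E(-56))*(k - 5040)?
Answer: -123184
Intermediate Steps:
E(q) = q
-44854 - (x(-38, 56) + E(-56))*(k - 5040) = -44854 - (49 - 56)*(-6150 - 5040) = -44854 - (-7)*(-11190) = -44854 - 1*78330 = -44854 - 78330 = -123184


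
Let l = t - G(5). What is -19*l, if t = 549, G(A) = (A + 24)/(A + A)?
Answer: -103759/10 ≈ -10376.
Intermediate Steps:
G(A) = (24 + A)/(2*A) (G(A) = (24 + A)/((2*A)) = (24 + A)*(1/(2*A)) = (24 + A)/(2*A))
l = 5461/10 (l = 549 - (24 + 5)/(2*5) = 549 - 29/(2*5) = 549 - 1*29/10 = 549 - 29/10 = 5461/10 ≈ 546.10)
-19*l = -19*5461/10 = -103759/10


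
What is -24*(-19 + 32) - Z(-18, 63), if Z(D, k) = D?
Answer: -294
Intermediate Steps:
-24*(-19 + 32) - Z(-18, 63) = -24*(-19 + 32) - 1*(-18) = -24*13 + 18 = -312 + 18 = -294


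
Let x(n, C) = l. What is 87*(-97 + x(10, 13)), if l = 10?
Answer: -7569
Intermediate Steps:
x(n, C) = 10
87*(-97 + x(10, 13)) = 87*(-97 + 10) = 87*(-87) = -7569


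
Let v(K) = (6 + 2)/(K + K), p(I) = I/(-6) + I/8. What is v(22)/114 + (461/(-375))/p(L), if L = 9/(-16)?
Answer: -12332297/235125 ≈ -52.450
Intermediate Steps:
L = -9/16 (L = 9*(-1/16) = -9/16 ≈ -0.56250)
p(I) = -I/24 (p(I) = I*(-1/6) + I*(1/8) = -I/6 + I/8 = -I/24)
v(K) = 4/K (v(K) = 8/((2*K)) = 8*(1/(2*K)) = 4/K)
v(22)/114 + (461/(-375))/p(L) = (4/22)/114 + (461/(-375))/((-1/24*(-9/16))) = (4*(1/22))*(1/114) + (461*(-1/375))/(3/128) = (2/11)*(1/114) - 461/375*128/3 = 1/627 - 59008/1125 = -12332297/235125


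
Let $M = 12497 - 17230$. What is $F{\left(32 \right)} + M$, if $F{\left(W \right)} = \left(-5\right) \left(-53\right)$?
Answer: $-4468$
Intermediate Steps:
$F{\left(W \right)} = 265$
$M = -4733$
$F{\left(32 \right)} + M = 265 - 4733 = -4468$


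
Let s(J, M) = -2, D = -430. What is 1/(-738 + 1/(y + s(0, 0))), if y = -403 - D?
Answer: -25/18449 ≈ -0.0013551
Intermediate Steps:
y = 27 (y = -403 - 1*(-430) = -403 + 430 = 27)
1/(-738 + 1/(y + s(0, 0))) = 1/(-738 + 1/(27 - 2)) = 1/(-738 + 1/25) = 1/(-18449/25) = -25/18449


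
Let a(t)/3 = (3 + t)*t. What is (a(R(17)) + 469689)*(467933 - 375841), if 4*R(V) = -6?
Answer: 43253977767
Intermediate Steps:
R(V) = -3/2 (R(V) = (¼)*(-6) = -3/2)
a(t) = 3*t*(3 + t) (a(t) = 3*((3 + t)*t) = 3*(t*(3 + t)) = 3*t*(3 + t))
(a(R(17)) + 469689)*(467933 - 375841) = (3*(-3/2)*(3 - 3/2) + 469689)*(467933 - 375841) = (3*(-3/2)*(3/2) + 469689)*92092 = (-27/4 + 469689)*92092 = (1878729/4)*92092 = 43253977767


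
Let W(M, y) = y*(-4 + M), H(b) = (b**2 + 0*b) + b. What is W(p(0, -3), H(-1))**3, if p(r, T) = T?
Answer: 0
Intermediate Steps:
H(b) = b + b**2 (H(b) = (b**2 + 0) + b = b**2 + b = b + b**2)
W(p(0, -3), H(-1))**3 = ((-(1 - 1))*(-4 - 3))**3 = (-1*0*(-7))**3 = (0*(-7))**3 = 0**3 = 0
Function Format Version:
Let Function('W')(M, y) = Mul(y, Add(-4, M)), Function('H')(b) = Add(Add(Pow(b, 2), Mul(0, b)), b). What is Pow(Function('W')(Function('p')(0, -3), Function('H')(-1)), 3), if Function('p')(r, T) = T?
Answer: 0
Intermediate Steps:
Function('H')(b) = Add(b, Pow(b, 2)) (Function('H')(b) = Add(Add(Pow(b, 2), 0), b) = Add(Pow(b, 2), b) = Add(b, Pow(b, 2)))
Pow(Function('W')(Function('p')(0, -3), Function('H')(-1)), 3) = Pow(Mul(Mul(-1, Add(1, -1)), Add(-4, -3)), 3) = Pow(Mul(Mul(-1, 0), -7), 3) = Pow(Mul(0, -7), 3) = Pow(0, 3) = 0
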